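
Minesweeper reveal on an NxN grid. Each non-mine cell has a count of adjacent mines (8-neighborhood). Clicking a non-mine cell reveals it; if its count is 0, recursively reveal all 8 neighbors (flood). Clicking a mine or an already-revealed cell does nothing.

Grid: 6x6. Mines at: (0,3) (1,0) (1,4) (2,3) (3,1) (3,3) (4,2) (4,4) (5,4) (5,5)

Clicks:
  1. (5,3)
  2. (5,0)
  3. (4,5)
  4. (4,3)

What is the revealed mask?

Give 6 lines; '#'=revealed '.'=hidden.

Click 1 (5,3) count=3: revealed 1 new [(5,3)] -> total=1
Click 2 (5,0) count=0: revealed 4 new [(4,0) (4,1) (5,0) (5,1)] -> total=5
Click 3 (4,5) count=3: revealed 1 new [(4,5)] -> total=6
Click 4 (4,3) count=4: revealed 1 new [(4,3)] -> total=7

Answer: ......
......
......
......
##.#.#
##.#..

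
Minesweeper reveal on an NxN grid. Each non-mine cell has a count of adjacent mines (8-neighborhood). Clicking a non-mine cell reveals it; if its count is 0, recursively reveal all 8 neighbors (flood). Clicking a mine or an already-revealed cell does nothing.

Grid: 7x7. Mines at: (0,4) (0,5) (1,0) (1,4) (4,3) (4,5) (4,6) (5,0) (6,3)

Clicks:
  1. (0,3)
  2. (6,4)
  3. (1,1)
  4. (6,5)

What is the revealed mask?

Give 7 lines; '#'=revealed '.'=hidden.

Click 1 (0,3) count=2: revealed 1 new [(0,3)] -> total=1
Click 2 (6,4) count=1: revealed 1 new [(6,4)] -> total=2
Click 3 (1,1) count=1: revealed 1 new [(1,1)] -> total=3
Click 4 (6,5) count=0: revealed 5 new [(5,4) (5,5) (5,6) (6,5) (6,6)] -> total=8

Answer: ...#...
.#.....
.......
.......
.......
....###
....###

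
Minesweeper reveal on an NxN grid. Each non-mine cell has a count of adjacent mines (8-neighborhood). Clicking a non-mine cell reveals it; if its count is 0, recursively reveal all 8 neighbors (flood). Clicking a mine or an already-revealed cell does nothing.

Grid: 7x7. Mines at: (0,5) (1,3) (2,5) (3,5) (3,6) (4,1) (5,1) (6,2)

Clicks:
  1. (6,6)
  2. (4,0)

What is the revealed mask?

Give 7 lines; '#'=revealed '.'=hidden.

Answer: .......
.......
..###..
..###..
#.#####
..#####
...####

Derivation:
Click 1 (6,6) count=0: revealed 20 new [(2,2) (2,3) (2,4) (3,2) (3,3) (3,4) (4,2) (4,3) (4,4) (4,5) (4,6) (5,2) (5,3) (5,4) (5,5) (5,6) (6,3) (6,4) (6,5) (6,6)] -> total=20
Click 2 (4,0) count=2: revealed 1 new [(4,0)] -> total=21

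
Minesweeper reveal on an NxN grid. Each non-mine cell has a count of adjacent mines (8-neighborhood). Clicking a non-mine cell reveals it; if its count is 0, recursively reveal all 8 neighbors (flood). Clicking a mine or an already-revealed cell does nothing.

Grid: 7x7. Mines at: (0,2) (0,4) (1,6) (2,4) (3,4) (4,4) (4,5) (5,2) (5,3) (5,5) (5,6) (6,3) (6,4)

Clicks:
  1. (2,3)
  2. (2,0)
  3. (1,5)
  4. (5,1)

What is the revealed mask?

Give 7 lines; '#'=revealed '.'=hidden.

Click 1 (2,3) count=2: revealed 1 new [(2,3)] -> total=1
Click 2 (2,0) count=0: revealed 21 new [(0,0) (0,1) (1,0) (1,1) (1,2) (1,3) (2,0) (2,1) (2,2) (3,0) (3,1) (3,2) (3,3) (4,0) (4,1) (4,2) (4,3) (5,0) (5,1) (6,0) (6,1)] -> total=22
Click 3 (1,5) count=3: revealed 1 new [(1,5)] -> total=23
Click 4 (5,1) count=1: revealed 0 new [(none)] -> total=23

Answer: ##.....
####.#.
####...
####...
####...
##.....
##.....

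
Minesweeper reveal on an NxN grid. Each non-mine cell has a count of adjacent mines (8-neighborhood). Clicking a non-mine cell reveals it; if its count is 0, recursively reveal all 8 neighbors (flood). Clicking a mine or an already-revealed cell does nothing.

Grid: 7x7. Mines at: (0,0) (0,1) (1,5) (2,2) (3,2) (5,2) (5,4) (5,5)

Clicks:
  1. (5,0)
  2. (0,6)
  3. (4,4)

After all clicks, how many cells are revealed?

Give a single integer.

Answer: 14

Derivation:
Click 1 (5,0) count=0: revealed 12 new [(1,0) (1,1) (2,0) (2,1) (3,0) (3,1) (4,0) (4,1) (5,0) (5,1) (6,0) (6,1)] -> total=12
Click 2 (0,6) count=1: revealed 1 new [(0,6)] -> total=13
Click 3 (4,4) count=2: revealed 1 new [(4,4)] -> total=14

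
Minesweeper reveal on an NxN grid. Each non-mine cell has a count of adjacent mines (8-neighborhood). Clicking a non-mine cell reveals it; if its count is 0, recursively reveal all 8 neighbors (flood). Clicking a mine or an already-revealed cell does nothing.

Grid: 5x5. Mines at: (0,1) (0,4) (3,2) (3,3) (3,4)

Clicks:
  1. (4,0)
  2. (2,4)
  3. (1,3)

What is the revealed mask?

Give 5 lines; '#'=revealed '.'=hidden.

Click 1 (4,0) count=0: revealed 8 new [(1,0) (1,1) (2,0) (2,1) (3,0) (3,1) (4,0) (4,1)] -> total=8
Click 2 (2,4) count=2: revealed 1 new [(2,4)] -> total=9
Click 3 (1,3) count=1: revealed 1 new [(1,3)] -> total=10

Answer: .....
##.#.
##..#
##...
##...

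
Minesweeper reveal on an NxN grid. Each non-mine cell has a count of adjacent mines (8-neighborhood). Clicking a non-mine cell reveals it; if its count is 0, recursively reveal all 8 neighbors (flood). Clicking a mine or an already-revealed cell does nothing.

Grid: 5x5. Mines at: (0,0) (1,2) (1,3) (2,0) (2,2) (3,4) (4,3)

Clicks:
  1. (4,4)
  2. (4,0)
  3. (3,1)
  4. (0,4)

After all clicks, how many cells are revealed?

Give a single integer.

Answer: 8

Derivation:
Click 1 (4,4) count=2: revealed 1 new [(4,4)] -> total=1
Click 2 (4,0) count=0: revealed 6 new [(3,0) (3,1) (3,2) (4,0) (4,1) (4,2)] -> total=7
Click 3 (3,1) count=2: revealed 0 new [(none)] -> total=7
Click 4 (0,4) count=1: revealed 1 new [(0,4)] -> total=8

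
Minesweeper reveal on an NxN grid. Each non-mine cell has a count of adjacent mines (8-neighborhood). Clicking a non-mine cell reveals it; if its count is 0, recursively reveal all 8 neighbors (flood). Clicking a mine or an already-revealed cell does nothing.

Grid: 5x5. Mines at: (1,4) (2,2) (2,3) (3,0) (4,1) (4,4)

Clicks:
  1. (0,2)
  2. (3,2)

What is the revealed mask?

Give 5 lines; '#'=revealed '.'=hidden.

Answer: ####.
####.
##...
..#..
.....

Derivation:
Click 1 (0,2) count=0: revealed 10 new [(0,0) (0,1) (0,2) (0,3) (1,0) (1,1) (1,2) (1,3) (2,0) (2,1)] -> total=10
Click 2 (3,2) count=3: revealed 1 new [(3,2)] -> total=11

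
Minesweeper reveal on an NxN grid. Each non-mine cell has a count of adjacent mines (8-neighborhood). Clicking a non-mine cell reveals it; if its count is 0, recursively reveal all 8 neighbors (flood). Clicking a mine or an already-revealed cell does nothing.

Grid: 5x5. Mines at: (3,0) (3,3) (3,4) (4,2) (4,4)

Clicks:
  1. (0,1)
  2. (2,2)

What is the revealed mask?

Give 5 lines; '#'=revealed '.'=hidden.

Click 1 (0,1) count=0: revealed 15 new [(0,0) (0,1) (0,2) (0,3) (0,4) (1,0) (1,1) (1,2) (1,3) (1,4) (2,0) (2,1) (2,2) (2,3) (2,4)] -> total=15
Click 2 (2,2) count=1: revealed 0 new [(none)] -> total=15

Answer: #####
#####
#####
.....
.....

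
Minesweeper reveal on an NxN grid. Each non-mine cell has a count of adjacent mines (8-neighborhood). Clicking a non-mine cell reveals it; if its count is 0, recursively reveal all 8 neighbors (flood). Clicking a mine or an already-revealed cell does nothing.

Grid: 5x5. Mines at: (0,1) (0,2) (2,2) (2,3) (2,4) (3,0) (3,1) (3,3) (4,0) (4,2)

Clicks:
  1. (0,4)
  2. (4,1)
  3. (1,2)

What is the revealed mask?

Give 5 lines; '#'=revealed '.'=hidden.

Click 1 (0,4) count=0: revealed 4 new [(0,3) (0,4) (1,3) (1,4)] -> total=4
Click 2 (4,1) count=4: revealed 1 new [(4,1)] -> total=5
Click 3 (1,2) count=4: revealed 1 new [(1,2)] -> total=6

Answer: ...##
..###
.....
.....
.#...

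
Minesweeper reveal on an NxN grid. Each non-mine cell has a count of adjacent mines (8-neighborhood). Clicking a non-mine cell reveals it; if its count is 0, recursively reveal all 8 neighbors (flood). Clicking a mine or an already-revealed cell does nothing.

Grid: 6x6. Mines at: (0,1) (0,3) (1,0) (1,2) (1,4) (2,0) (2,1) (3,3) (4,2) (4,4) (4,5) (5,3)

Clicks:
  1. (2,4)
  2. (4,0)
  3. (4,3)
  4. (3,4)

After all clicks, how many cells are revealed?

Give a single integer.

Answer: 9

Derivation:
Click 1 (2,4) count=2: revealed 1 new [(2,4)] -> total=1
Click 2 (4,0) count=0: revealed 6 new [(3,0) (3,1) (4,0) (4,1) (5,0) (5,1)] -> total=7
Click 3 (4,3) count=4: revealed 1 new [(4,3)] -> total=8
Click 4 (3,4) count=3: revealed 1 new [(3,4)] -> total=9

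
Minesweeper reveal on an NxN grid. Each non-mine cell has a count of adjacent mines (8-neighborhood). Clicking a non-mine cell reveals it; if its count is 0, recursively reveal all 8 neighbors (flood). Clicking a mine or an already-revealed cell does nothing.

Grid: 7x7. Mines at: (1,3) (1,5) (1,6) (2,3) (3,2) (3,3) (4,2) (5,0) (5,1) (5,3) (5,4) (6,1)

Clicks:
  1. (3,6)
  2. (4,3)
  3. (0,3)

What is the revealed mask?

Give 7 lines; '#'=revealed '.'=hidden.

Answer: ...#...
.......
....###
....###
...####
.....##
.....##

Derivation:
Click 1 (3,6) count=0: revealed 13 new [(2,4) (2,5) (2,6) (3,4) (3,5) (3,6) (4,4) (4,5) (4,6) (5,5) (5,6) (6,5) (6,6)] -> total=13
Click 2 (4,3) count=5: revealed 1 new [(4,3)] -> total=14
Click 3 (0,3) count=1: revealed 1 new [(0,3)] -> total=15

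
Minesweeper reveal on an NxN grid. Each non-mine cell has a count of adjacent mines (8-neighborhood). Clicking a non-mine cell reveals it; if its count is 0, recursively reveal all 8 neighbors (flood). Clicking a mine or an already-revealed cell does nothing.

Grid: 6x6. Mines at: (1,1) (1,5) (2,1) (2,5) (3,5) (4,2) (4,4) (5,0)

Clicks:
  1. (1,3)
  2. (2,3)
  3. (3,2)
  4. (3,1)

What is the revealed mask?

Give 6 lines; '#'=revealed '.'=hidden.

Click 1 (1,3) count=0: revealed 12 new [(0,2) (0,3) (0,4) (1,2) (1,3) (1,4) (2,2) (2,3) (2,4) (3,2) (3,3) (3,4)] -> total=12
Click 2 (2,3) count=0: revealed 0 new [(none)] -> total=12
Click 3 (3,2) count=2: revealed 0 new [(none)] -> total=12
Click 4 (3,1) count=2: revealed 1 new [(3,1)] -> total=13

Answer: ..###.
..###.
..###.
.####.
......
......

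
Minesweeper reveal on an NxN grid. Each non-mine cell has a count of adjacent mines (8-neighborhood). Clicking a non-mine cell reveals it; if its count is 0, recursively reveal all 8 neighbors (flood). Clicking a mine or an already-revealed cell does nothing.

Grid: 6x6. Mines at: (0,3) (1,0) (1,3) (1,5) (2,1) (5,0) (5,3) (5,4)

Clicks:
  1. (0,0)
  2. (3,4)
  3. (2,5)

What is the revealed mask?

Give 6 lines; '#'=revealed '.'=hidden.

Click 1 (0,0) count=1: revealed 1 new [(0,0)] -> total=1
Click 2 (3,4) count=0: revealed 12 new [(2,2) (2,3) (2,4) (2,5) (3,2) (3,3) (3,4) (3,5) (4,2) (4,3) (4,4) (4,5)] -> total=13
Click 3 (2,5) count=1: revealed 0 new [(none)] -> total=13

Answer: #.....
......
..####
..####
..####
......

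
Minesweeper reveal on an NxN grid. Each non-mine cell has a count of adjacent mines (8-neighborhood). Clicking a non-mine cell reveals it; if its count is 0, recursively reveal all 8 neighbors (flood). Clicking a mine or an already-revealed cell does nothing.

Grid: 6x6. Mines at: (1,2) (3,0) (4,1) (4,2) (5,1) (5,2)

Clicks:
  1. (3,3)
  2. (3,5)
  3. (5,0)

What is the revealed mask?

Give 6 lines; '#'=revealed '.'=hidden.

Click 1 (3,3) count=1: revealed 1 new [(3,3)] -> total=1
Click 2 (3,5) count=0: revealed 17 new [(0,3) (0,4) (0,5) (1,3) (1,4) (1,5) (2,3) (2,4) (2,5) (3,4) (3,5) (4,3) (4,4) (4,5) (5,3) (5,4) (5,5)] -> total=18
Click 3 (5,0) count=2: revealed 1 new [(5,0)] -> total=19

Answer: ...###
...###
...###
...###
...###
#..###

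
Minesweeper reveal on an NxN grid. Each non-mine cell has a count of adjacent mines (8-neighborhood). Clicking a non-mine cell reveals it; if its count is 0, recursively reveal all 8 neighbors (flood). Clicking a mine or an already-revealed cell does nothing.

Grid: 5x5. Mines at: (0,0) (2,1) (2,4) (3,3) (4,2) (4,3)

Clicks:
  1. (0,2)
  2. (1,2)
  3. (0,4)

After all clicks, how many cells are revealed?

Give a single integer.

Click 1 (0,2) count=0: revealed 8 new [(0,1) (0,2) (0,3) (0,4) (1,1) (1,2) (1,3) (1,4)] -> total=8
Click 2 (1,2) count=1: revealed 0 new [(none)] -> total=8
Click 3 (0,4) count=0: revealed 0 new [(none)] -> total=8

Answer: 8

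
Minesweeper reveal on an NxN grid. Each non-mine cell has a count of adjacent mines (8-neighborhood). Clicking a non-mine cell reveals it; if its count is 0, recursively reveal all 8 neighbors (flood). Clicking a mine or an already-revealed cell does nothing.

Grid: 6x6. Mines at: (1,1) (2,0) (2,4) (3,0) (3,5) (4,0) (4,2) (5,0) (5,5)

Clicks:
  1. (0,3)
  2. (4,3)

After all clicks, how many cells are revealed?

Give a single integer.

Click 1 (0,3) count=0: revealed 8 new [(0,2) (0,3) (0,4) (0,5) (1,2) (1,3) (1,4) (1,5)] -> total=8
Click 2 (4,3) count=1: revealed 1 new [(4,3)] -> total=9

Answer: 9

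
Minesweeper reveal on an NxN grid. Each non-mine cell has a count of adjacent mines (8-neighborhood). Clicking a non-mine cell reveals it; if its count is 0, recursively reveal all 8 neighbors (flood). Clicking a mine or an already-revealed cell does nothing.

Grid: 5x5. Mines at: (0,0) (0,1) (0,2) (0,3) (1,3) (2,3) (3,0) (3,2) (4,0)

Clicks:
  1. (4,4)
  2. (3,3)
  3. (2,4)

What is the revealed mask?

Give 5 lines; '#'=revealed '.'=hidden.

Click 1 (4,4) count=0: revealed 4 new [(3,3) (3,4) (4,3) (4,4)] -> total=4
Click 2 (3,3) count=2: revealed 0 new [(none)] -> total=4
Click 3 (2,4) count=2: revealed 1 new [(2,4)] -> total=5

Answer: .....
.....
....#
...##
...##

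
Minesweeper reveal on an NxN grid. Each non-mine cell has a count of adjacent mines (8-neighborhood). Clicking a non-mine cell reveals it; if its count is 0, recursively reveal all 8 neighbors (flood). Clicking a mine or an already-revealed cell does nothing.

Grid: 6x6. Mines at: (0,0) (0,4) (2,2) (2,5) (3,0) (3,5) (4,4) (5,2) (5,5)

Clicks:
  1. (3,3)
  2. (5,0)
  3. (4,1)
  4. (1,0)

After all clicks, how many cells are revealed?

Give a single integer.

Click 1 (3,3) count=2: revealed 1 new [(3,3)] -> total=1
Click 2 (5,0) count=0: revealed 4 new [(4,0) (4,1) (5,0) (5,1)] -> total=5
Click 3 (4,1) count=2: revealed 0 new [(none)] -> total=5
Click 4 (1,0) count=1: revealed 1 new [(1,0)] -> total=6

Answer: 6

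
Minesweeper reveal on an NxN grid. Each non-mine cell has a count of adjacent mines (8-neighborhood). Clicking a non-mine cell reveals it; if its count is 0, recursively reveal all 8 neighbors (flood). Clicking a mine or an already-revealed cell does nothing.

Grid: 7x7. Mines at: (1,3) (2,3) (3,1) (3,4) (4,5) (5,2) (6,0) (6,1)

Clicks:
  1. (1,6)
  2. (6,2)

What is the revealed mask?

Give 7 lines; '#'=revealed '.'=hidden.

Click 1 (1,6) count=0: revealed 11 new [(0,4) (0,5) (0,6) (1,4) (1,5) (1,6) (2,4) (2,5) (2,6) (3,5) (3,6)] -> total=11
Click 2 (6,2) count=2: revealed 1 new [(6,2)] -> total=12

Answer: ....###
....###
....###
.....##
.......
.......
..#....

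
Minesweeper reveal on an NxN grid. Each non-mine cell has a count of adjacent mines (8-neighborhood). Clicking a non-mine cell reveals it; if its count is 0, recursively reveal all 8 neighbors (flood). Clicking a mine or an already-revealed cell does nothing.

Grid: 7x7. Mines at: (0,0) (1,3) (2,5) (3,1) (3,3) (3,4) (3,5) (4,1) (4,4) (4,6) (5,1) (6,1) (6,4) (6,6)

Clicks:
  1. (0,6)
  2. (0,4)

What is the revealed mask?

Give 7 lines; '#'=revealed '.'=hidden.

Answer: ....###
....###
.......
.......
.......
.......
.......

Derivation:
Click 1 (0,6) count=0: revealed 6 new [(0,4) (0,5) (0,6) (1,4) (1,5) (1,6)] -> total=6
Click 2 (0,4) count=1: revealed 0 new [(none)] -> total=6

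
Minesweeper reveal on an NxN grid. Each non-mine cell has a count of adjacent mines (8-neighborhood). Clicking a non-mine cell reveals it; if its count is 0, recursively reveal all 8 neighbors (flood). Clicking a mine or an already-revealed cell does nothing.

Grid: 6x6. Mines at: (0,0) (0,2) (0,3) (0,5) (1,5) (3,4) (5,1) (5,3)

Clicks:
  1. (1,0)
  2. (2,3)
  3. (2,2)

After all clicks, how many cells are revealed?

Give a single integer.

Answer: 16

Derivation:
Click 1 (1,0) count=1: revealed 1 new [(1,0)] -> total=1
Click 2 (2,3) count=1: revealed 1 new [(2,3)] -> total=2
Click 3 (2,2) count=0: revealed 14 new [(1,1) (1,2) (1,3) (2,0) (2,1) (2,2) (3,0) (3,1) (3,2) (3,3) (4,0) (4,1) (4,2) (4,3)] -> total=16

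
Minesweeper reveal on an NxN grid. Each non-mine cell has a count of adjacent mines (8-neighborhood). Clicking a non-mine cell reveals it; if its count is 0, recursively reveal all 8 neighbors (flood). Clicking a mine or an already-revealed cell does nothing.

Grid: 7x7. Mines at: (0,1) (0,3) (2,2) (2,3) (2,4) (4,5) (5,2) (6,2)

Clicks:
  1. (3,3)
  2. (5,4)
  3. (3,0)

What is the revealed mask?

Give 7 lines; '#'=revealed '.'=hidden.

Click 1 (3,3) count=3: revealed 1 new [(3,3)] -> total=1
Click 2 (5,4) count=1: revealed 1 new [(5,4)] -> total=2
Click 3 (3,0) count=0: revealed 12 new [(1,0) (1,1) (2,0) (2,1) (3,0) (3,1) (4,0) (4,1) (5,0) (5,1) (6,0) (6,1)] -> total=14

Answer: .......
##.....
##.....
##.#...
##.....
##..#..
##.....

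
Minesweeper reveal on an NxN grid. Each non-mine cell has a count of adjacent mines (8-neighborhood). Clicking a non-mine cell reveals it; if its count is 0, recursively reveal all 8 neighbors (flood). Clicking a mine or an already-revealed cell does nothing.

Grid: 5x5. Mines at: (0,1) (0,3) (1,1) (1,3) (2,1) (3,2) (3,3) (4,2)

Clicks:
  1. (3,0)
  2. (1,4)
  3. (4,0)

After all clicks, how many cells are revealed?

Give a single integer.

Answer: 5

Derivation:
Click 1 (3,0) count=1: revealed 1 new [(3,0)] -> total=1
Click 2 (1,4) count=2: revealed 1 new [(1,4)] -> total=2
Click 3 (4,0) count=0: revealed 3 new [(3,1) (4,0) (4,1)] -> total=5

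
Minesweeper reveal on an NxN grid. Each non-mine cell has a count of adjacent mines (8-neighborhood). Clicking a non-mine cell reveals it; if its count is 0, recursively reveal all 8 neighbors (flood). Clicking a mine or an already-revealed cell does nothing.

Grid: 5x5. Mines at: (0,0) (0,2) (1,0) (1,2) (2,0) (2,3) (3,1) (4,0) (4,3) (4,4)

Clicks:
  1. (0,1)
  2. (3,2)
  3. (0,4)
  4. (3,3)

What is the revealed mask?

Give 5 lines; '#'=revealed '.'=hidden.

Click 1 (0,1) count=4: revealed 1 new [(0,1)] -> total=1
Click 2 (3,2) count=3: revealed 1 new [(3,2)] -> total=2
Click 3 (0,4) count=0: revealed 4 new [(0,3) (0,4) (1,3) (1,4)] -> total=6
Click 4 (3,3) count=3: revealed 1 new [(3,3)] -> total=7

Answer: .#.##
...##
.....
..##.
.....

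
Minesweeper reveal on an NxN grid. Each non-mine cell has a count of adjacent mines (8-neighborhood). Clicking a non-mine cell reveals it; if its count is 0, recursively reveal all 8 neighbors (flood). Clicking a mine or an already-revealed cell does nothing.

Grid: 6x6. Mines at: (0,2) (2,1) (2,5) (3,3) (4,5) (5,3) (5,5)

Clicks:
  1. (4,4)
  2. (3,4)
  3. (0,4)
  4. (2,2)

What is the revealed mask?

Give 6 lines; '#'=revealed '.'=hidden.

Click 1 (4,4) count=4: revealed 1 new [(4,4)] -> total=1
Click 2 (3,4) count=3: revealed 1 new [(3,4)] -> total=2
Click 3 (0,4) count=0: revealed 6 new [(0,3) (0,4) (0,5) (1,3) (1,4) (1,5)] -> total=8
Click 4 (2,2) count=2: revealed 1 new [(2,2)] -> total=9

Answer: ...###
...###
..#...
....#.
....#.
......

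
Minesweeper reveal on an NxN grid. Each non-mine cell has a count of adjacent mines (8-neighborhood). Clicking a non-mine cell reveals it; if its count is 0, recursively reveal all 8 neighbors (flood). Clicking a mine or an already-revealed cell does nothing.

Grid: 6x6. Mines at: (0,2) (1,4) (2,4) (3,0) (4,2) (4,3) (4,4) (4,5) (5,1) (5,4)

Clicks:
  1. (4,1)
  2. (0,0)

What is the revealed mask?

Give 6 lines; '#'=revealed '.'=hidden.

Click 1 (4,1) count=3: revealed 1 new [(4,1)] -> total=1
Click 2 (0,0) count=0: revealed 6 new [(0,0) (0,1) (1,0) (1,1) (2,0) (2,1)] -> total=7

Answer: ##....
##....
##....
......
.#....
......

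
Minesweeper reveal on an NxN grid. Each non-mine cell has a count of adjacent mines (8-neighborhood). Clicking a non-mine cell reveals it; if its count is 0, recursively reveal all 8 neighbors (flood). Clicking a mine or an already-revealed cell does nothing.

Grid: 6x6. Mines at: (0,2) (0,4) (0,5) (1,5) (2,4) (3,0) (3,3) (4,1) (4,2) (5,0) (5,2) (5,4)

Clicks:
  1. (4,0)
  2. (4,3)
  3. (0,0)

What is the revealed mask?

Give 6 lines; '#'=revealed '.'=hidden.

Click 1 (4,0) count=3: revealed 1 new [(4,0)] -> total=1
Click 2 (4,3) count=4: revealed 1 new [(4,3)] -> total=2
Click 3 (0,0) count=0: revealed 6 new [(0,0) (0,1) (1,0) (1,1) (2,0) (2,1)] -> total=8

Answer: ##....
##....
##....
......
#..#..
......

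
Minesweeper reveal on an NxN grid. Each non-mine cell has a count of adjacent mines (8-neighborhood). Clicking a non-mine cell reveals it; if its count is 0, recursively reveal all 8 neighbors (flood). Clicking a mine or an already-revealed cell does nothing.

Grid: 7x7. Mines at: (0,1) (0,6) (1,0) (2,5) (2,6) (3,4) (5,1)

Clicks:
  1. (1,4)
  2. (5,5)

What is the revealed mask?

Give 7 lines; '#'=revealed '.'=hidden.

Click 1 (1,4) count=1: revealed 1 new [(1,4)] -> total=1
Click 2 (5,5) count=0: revealed 17 new [(3,5) (3,6) (4,2) (4,3) (4,4) (4,5) (4,6) (5,2) (5,3) (5,4) (5,5) (5,6) (6,2) (6,3) (6,4) (6,5) (6,6)] -> total=18

Answer: .......
....#..
.......
.....##
..#####
..#####
..#####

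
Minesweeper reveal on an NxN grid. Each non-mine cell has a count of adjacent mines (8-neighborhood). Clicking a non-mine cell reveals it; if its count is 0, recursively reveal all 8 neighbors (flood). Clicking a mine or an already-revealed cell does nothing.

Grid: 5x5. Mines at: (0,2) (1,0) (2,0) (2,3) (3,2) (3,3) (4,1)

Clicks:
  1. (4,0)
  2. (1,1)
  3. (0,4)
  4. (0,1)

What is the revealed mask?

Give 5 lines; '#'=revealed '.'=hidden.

Answer: .#.##
.#.##
.....
.....
#....

Derivation:
Click 1 (4,0) count=1: revealed 1 new [(4,0)] -> total=1
Click 2 (1,1) count=3: revealed 1 new [(1,1)] -> total=2
Click 3 (0,4) count=0: revealed 4 new [(0,3) (0,4) (1,3) (1,4)] -> total=6
Click 4 (0,1) count=2: revealed 1 new [(0,1)] -> total=7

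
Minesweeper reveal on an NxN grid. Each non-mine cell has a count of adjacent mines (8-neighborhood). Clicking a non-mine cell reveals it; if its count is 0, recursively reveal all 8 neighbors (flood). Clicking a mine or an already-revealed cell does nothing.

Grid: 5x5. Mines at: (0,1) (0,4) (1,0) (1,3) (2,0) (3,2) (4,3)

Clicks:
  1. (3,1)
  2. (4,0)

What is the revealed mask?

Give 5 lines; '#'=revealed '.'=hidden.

Answer: .....
.....
.....
##...
##...

Derivation:
Click 1 (3,1) count=2: revealed 1 new [(3,1)] -> total=1
Click 2 (4,0) count=0: revealed 3 new [(3,0) (4,0) (4,1)] -> total=4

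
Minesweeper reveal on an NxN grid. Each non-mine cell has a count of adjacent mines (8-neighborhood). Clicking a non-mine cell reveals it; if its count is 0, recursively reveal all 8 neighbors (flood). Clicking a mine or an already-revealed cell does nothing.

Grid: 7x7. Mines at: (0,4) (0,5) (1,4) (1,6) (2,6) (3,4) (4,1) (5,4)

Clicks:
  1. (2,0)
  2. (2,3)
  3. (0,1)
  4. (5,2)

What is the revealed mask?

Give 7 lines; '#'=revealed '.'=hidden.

Answer: ####...
####...
####...
####...
.......
..#....
.......

Derivation:
Click 1 (2,0) count=0: revealed 16 new [(0,0) (0,1) (0,2) (0,3) (1,0) (1,1) (1,2) (1,3) (2,0) (2,1) (2,2) (2,3) (3,0) (3,1) (3,2) (3,3)] -> total=16
Click 2 (2,3) count=2: revealed 0 new [(none)] -> total=16
Click 3 (0,1) count=0: revealed 0 new [(none)] -> total=16
Click 4 (5,2) count=1: revealed 1 new [(5,2)] -> total=17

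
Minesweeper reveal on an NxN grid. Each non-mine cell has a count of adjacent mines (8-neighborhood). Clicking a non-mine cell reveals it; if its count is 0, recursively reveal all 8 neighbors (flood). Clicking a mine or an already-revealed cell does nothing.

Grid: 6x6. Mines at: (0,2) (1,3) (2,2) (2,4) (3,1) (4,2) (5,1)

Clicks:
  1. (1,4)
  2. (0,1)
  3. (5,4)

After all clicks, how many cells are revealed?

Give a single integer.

Click 1 (1,4) count=2: revealed 1 new [(1,4)] -> total=1
Click 2 (0,1) count=1: revealed 1 new [(0,1)] -> total=2
Click 3 (5,4) count=0: revealed 9 new [(3,3) (3,4) (3,5) (4,3) (4,4) (4,5) (5,3) (5,4) (5,5)] -> total=11

Answer: 11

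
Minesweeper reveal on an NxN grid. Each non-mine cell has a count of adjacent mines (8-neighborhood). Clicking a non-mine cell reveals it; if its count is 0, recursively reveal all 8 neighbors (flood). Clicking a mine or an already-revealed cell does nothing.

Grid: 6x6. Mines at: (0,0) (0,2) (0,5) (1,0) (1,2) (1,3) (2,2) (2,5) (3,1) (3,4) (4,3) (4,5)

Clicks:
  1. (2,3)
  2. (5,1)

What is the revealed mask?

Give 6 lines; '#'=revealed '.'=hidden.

Click 1 (2,3) count=4: revealed 1 new [(2,3)] -> total=1
Click 2 (5,1) count=0: revealed 6 new [(4,0) (4,1) (4,2) (5,0) (5,1) (5,2)] -> total=7

Answer: ......
......
...#..
......
###...
###...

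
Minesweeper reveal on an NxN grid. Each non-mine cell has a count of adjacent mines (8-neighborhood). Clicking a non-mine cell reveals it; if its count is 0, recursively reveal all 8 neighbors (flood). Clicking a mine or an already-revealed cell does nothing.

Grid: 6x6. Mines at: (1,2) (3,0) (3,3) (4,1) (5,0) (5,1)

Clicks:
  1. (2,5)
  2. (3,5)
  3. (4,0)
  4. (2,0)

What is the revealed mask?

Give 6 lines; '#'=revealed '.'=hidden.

Answer: ...###
...###
#..###
....##
#.####
..####

Derivation:
Click 1 (2,5) count=0: revealed 19 new [(0,3) (0,4) (0,5) (1,3) (1,4) (1,5) (2,3) (2,4) (2,5) (3,4) (3,5) (4,2) (4,3) (4,4) (4,5) (5,2) (5,3) (5,4) (5,5)] -> total=19
Click 2 (3,5) count=0: revealed 0 new [(none)] -> total=19
Click 3 (4,0) count=4: revealed 1 new [(4,0)] -> total=20
Click 4 (2,0) count=1: revealed 1 new [(2,0)] -> total=21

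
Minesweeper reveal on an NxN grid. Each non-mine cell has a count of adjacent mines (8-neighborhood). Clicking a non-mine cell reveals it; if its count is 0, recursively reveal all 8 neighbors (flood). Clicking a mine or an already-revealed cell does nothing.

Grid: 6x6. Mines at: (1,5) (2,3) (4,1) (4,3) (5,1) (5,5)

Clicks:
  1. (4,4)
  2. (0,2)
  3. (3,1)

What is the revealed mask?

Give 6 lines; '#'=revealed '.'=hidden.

Click 1 (4,4) count=2: revealed 1 new [(4,4)] -> total=1
Click 2 (0,2) count=0: revealed 16 new [(0,0) (0,1) (0,2) (0,3) (0,4) (1,0) (1,1) (1,2) (1,3) (1,4) (2,0) (2,1) (2,2) (3,0) (3,1) (3,2)] -> total=17
Click 3 (3,1) count=1: revealed 0 new [(none)] -> total=17

Answer: #####.
#####.
###...
###...
....#.
......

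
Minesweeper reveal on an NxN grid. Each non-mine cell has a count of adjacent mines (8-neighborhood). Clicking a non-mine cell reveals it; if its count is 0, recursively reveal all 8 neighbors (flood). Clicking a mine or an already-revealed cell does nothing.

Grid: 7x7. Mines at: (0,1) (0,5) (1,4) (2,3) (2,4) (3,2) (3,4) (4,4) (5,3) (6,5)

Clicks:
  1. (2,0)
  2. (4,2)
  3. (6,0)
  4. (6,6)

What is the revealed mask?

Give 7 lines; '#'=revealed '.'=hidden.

Answer: .......
##.....
##.....
##.....
###....
###....
###...#

Derivation:
Click 1 (2,0) count=0: revealed 15 new [(1,0) (1,1) (2,0) (2,1) (3,0) (3,1) (4,0) (4,1) (4,2) (5,0) (5,1) (5,2) (6,0) (6,1) (6,2)] -> total=15
Click 2 (4,2) count=2: revealed 0 new [(none)] -> total=15
Click 3 (6,0) count=0: revealed 0 new [(none)] -> total=15
Click 4 (6,6) count=1: revealed 1 new [(6,6)] -> total=16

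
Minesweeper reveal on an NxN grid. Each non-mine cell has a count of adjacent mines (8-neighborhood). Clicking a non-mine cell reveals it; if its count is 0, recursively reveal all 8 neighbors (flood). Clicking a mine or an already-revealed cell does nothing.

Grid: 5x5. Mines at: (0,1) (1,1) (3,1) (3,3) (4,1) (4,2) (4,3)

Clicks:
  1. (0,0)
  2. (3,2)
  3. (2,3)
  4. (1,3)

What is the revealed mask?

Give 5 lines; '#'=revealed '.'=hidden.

Answer: #.###
..###
..###
..#..
.....

Derivation:
Click 1 (0,0) count=2: revealed 1 new [(0,0)] -> total=1
Click 2 (3,2) count=5: revealed 1 new [(3,2)] -> total=2
Click 3 (2,3) count=1: revealed 1 new [(2,3)] -> total=3
Click 4 (1,3) count=0: revealed 8 new [(0,2) (0,3) (0,4) (1,2) (1,3) (1,4) (2,2) (2,4)] -> total=11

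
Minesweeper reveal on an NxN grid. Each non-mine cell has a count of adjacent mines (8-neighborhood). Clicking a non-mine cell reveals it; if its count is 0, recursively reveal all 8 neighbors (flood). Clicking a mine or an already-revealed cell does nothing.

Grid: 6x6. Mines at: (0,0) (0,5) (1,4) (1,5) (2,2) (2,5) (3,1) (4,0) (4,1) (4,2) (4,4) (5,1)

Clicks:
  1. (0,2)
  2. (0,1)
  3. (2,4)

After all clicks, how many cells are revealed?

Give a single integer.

Click 1 (0,2) count=0: revealed 6 new [(0,1) (0,2) (0,3) (1,1) (1,2) (1,3)] -> total=6
Click 2 (0,1) count=1: revealed 0 new [(none)] -> total=6
Click 3 (2,4) count=3: revealed 1 new [(2,4)] -> total=7

Answer: 7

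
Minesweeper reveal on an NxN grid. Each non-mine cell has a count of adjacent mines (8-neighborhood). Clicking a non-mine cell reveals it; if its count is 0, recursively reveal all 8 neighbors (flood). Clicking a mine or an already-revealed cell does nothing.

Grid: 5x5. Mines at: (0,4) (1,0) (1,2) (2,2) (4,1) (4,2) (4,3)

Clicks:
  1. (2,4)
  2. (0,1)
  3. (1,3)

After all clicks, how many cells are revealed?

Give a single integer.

Answer: 7

Derivation:
Click 1 (2,4) count=0: revealed 6 new [(1,3) (1,4) (2,3) (2,4) (3,3) (3,4)] -> total=6
Click 2 (0,1) count=2: revealed 1 new [(0,1)] -> total=7
Click 3 (1,3) count=3: revealed 0 new [(none)] -> total=7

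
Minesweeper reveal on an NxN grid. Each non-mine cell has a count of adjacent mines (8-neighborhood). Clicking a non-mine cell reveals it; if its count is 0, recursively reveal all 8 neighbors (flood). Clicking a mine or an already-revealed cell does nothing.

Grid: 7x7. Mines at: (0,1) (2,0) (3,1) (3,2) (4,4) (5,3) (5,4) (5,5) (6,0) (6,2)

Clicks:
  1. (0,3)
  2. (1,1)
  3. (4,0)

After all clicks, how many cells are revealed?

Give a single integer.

Answer: 23

Derivation:
Click 1 (0,3) count=0: revealed 21 new [(0,2) (0,3) (0,4) (0,5) (0,6) (1,2) (1,3) (1,4) (1,5) (1,6) (2,2) (2,3) (2,4) (2,5) (2,6) (3,3) (3,4) (3,5) (3,6) (4,5) (4,6)] -> total=21
Click 2 (1,1) count=2: revealed 1 new [(1,1)] -> total=22
Click 3 (4,0) count=1: revealed 1 new [(4,0)] -> total=23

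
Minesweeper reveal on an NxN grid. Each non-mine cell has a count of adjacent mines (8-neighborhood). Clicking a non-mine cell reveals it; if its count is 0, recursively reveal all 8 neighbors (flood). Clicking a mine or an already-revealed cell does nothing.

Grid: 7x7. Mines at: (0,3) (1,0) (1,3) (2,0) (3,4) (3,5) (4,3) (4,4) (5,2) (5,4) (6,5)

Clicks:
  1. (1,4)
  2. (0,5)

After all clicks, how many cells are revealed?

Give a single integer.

Answer: 9

Derivation:
Click 1 (1,4) count=2: revealed 1 new [(1,4)] -> total=1
Click 2 (0,5) count=0: revealed 8 new [(0,4) (0,5) (0,6) (1,5) (1,6) (2,4) (2,5) (2,6)] -> total=9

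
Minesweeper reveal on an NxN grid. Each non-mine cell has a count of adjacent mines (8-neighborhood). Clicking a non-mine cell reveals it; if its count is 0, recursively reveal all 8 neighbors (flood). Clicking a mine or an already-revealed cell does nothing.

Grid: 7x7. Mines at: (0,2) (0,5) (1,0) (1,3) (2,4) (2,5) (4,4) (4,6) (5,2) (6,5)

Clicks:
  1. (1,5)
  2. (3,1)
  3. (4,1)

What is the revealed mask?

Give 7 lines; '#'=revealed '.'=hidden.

Click 1 (1,5) count=3: revealed 1 new [(1,5)] -> total=1
Click 2 (3,1) count=0: revealed 16 new [(2,0) (2,1) (2,2) (2,3) (3,0) (3,1) (3,2) (3,3) (4,0) (4,1) (4,2) (4,3) (5,0) (5,1) (6,0) (6,1)] -> total=17
Click 3 (4,1) count=1: revealed 0 new [(none)] -> total=17

Answer: .......
.....#.
####...
####...
####...
##.....
##.....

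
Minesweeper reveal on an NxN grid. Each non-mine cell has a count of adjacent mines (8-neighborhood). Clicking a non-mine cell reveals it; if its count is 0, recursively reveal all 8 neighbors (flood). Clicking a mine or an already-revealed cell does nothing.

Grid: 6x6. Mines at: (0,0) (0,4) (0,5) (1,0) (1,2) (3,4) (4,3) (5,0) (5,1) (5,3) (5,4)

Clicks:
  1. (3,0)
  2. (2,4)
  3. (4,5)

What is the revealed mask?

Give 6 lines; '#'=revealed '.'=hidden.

Click 1 (3,0) count=0: revealed 9 new [(2,0) (2,1) (2,2) (3,0) (3,1) (3,2) (4,0) (4,1) (4,2)] -> total=9
Click 2 (2,4) count=1: revealed 1 new [(2,4)] -> total=10
Click 3 (4,5) count=2: revealed 1 new [(4,5)] -> total=11

Answer: ......
......
###.#.
###...
###..#
......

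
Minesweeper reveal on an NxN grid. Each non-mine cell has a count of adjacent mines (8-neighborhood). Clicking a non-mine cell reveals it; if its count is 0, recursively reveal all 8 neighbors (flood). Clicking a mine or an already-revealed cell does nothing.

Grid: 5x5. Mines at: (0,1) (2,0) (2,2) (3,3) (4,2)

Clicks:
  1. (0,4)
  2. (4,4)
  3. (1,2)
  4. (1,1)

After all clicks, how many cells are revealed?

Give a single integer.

Click 1 (0,4) count=0: revealed 8 new [(0,2) (0,3) (0,4) (1,2) (1,3) (1,4) (2,3) (2,4)] -> total=8
Click 2 (4,4) count=1: revealed 1 new [(4,4)] -> total=9
Click 3 (1,2) count=2: revealed 0 new [(none)] -> total=9
Click 4 (1,1) count=3: revealed 1 new [(1,1)] -> total=10

Answer: 10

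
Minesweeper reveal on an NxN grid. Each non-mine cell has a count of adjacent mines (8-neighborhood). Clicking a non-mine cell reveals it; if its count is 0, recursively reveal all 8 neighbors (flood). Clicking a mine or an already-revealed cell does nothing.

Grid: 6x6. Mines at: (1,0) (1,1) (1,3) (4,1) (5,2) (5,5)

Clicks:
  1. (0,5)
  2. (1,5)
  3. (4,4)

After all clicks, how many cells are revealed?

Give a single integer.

Click 1 (0,5) count=0: revealed 16 new [(0,4) (0,5) (1,4) (1,5) (2,2) (2,3) (2,4) (2,5) (3,2) (3,3) (3,4) (3,5) (4,2) (4,3) (4,4) (4,5)] -> total=16
Click 2 (1,5) count=0: revealed 0 new [(none)] -> total=16
Click 3 (4,4) count=1: revealed 0 new [(none)] -> total=16

Answer: 16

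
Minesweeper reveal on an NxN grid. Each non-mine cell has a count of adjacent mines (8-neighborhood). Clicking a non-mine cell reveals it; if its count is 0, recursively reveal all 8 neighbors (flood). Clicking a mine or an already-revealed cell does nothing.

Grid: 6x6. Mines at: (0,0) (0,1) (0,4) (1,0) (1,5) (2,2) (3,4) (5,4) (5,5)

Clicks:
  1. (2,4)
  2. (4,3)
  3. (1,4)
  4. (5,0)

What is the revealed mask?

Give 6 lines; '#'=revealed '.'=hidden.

Answer: ......
....#.
##..#.
####..
####..
####..

Derivation:
Click 1 (2,4) count=2: revealed 1 new [(2,4)] -> total=1
Click 2 (4,3) count=2: revealed 1 new [(4,3)] -> total=2
Click 3 (1,4) count=2: revealed 1 new [(1,4)] -> total=3
Click 4 (5,0) count=0: revealed 13 new [(2,0) (2,1) (3,0) (3,1) (3,2) (3,3) (4,0) (4,1) (4,2) (5,0) (5,1) (5,2) (5,3)] -> total=16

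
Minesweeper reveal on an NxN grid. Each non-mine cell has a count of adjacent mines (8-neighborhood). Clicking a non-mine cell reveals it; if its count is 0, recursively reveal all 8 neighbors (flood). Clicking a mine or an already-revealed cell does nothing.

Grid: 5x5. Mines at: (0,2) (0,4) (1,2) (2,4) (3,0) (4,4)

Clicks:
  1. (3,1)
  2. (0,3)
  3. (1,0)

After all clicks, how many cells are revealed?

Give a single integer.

Answer: 8

Derivation:
Click 1 (3,1) count=1: revealed 1 new [(3,1)] -> total=1
Click 2 (0,3) count=3: revealed 1 new [(0,3)] -> total=2
Click 3 (1,0) count=0: revealed 6 new [(0,0) (0,1) (1,0) (1,1) (2,0) (2,1)] -> total=8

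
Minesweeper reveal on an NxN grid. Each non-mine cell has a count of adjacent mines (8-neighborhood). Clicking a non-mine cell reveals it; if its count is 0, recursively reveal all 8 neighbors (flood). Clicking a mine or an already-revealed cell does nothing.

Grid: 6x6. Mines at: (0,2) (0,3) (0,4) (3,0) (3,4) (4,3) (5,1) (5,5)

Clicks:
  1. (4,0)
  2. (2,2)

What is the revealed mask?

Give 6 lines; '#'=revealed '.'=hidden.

Answer: ......
.###..
.###..
.###..
#.....
......

Derivation:
Click 1 (4,0) count=2: revealed 1 new [(4,0)] -> total=1
Click 2 (2,2) count=0: revealed 9 new [(1,1) (1,2) (1,3) (2,1) (2,2) (2,3) (3,1) (3,2) (3,3)] -> total=10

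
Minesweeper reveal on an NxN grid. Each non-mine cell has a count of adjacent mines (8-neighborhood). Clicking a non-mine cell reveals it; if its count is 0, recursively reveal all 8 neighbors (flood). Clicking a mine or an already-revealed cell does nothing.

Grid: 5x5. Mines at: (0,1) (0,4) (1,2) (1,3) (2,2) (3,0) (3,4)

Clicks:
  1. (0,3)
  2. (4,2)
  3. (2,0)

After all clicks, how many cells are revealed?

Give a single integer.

Click 1 (0,3) count=3: revealed 1 new [(0,3)] -> total=1
Click 2 (4,2) count=0: revealed 6 new [(3,1) (3,2) (3,3) (4,1) (4,2) (4,3)] -> total=7
Click 3 (2,0) count=1: revealed 1 new [(2,0)] -> total=8

Answer: 8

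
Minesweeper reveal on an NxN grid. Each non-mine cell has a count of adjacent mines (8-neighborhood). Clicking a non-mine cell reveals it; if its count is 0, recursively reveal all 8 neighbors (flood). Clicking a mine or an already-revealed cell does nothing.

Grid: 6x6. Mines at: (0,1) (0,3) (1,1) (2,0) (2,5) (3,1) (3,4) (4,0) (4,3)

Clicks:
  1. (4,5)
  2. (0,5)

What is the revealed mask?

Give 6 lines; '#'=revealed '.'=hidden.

Answer: ....##
....##
......
......
.....#
......

Derivation:
Click 1 (4,5) count=1: revealed 1 new [(4,5)] -> total=1
Click 2 (0,5) count=0: revealed 4 new [(0,4) (0,5) (1,4) (1,5)] -> total=5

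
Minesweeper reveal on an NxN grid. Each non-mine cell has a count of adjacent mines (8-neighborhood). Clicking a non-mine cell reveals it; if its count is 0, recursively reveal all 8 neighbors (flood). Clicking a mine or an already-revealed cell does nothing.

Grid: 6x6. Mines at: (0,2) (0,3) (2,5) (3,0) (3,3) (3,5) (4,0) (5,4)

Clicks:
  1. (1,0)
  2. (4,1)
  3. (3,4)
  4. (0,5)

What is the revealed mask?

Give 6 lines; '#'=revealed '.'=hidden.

Answer: ##..##
##..##
##....
....#.
.#....
......

Derivation:
Click 1 (1,0) count=0: revealed 6 new [(0,0) (0,1) (1,0) (1,1) (2,0) (2,1)] -> total=6
Click 2 (4,1) count=2: revealed 1 new [(4,1)] -> total=7
Click 3 (3,4) count=3: revealed 1 new [(3,4)] -> total=8
Click 4 (0,5) count=0: revealed 4 new [(0,4) (0,5) (1,4) (1,5)] -> total=12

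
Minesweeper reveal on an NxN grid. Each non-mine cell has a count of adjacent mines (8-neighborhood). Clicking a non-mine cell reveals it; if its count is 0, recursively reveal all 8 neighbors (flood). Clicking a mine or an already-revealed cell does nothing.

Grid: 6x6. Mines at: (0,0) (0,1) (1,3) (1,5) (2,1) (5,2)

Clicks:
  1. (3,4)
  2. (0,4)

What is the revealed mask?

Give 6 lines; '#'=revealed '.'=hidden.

Answer: ....#.
......
..####
..####
..####
...###

Derivation:
Click 1 (3,4) count=0: revealed 15 new [(2,2) (2,3) (2,4) (2,5) (3,2) (3,3) (3,4) (3,5) (4,2) (4,3) (4,4) (4,5) (5,3) (5,4) (5,5)] -> total=15
Click 2 (0,4) count=2: revealed 1 new [(0,4)] -> total=16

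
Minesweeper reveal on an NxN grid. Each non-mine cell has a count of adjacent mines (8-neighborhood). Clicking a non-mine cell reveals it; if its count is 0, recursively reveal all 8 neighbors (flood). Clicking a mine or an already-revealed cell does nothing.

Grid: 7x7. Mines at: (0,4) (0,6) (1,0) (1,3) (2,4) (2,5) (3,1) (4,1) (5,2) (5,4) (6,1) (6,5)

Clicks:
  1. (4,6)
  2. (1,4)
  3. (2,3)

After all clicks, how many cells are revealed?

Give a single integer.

Click 1 (4,6) count=0: revealed 6 new [(3,5) (3,6) (4,5) (4,6) (5,5) (5,6)] -> total=6
Click 2 (1,4) count=4: revealed 1 new [(1,4)] -> total=7
Click 3 (2,3) count=2: revealed 1 new [(2,3)] -> total=8

Answer: 8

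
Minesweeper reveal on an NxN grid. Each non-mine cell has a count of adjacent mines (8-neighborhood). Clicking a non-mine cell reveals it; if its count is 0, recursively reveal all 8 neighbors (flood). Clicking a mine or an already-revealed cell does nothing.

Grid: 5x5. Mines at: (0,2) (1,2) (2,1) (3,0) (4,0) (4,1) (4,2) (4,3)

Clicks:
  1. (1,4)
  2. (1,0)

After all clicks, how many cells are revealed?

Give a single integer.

Click 1 (1,4) count=0: revealed 8 new [(0,3) (0,4) (1,3) (1,4) (2,3) (2,4) (3,3) (3,4)] -> total=8
Click 2 (1,0) count=1: revealed 1 new [(1,0)] -> total=9

Answer: 9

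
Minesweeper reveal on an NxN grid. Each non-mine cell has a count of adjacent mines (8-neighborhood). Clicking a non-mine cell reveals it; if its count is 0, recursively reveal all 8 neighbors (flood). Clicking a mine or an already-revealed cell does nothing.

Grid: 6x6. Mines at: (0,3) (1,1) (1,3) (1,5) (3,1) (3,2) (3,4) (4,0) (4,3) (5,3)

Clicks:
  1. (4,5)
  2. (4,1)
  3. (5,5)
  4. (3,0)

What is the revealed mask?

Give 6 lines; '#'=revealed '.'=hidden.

Click 1 (4,5) count=1: revealed 1 new [(4,5)] -> total=1
Click 2 (4,1) count=3: revealed 1 new [(4,1)] -> total=2
Click 3 (5,5) count=0: revealed 3 new [(4,4) (5,4) (5,5)] -> total=5
Click 4 (3,0) count=2: revealed 1 new [(3,0)] -> total=6

Answer: ......
......
......
#.....
.#..##
....##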